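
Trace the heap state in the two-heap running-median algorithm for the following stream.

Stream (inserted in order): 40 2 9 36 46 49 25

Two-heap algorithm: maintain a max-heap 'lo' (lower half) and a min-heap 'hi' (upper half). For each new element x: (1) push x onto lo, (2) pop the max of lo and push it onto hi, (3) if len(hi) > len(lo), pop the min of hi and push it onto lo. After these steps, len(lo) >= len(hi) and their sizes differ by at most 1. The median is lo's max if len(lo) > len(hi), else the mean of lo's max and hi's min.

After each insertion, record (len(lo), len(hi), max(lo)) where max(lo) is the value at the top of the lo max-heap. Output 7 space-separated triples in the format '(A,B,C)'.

Step 1: insert 40 -> lo=[40] hi=[] -> (len(lo)=1, len(hi)=0, max(lo)=40)
Step 2: insert 2 -> lo=[2] hi=[40] -> (len(lo)=1, len(hi)=1, max(lo)=2)
Step 3: insert 9 -> lo=[2, 9] hi=[40] -> (len(lo)=2, len(hi)=1, max(lo)=9)
Step 4: insert 36 -> lo=[2, 9] hi=[36, 40] -> (len(lo)=2, len(hi)=2, max(lo)=9)
Step 5: insert 46 -> lo=[2, 9, 36] hi=[40, 46] -> (len(lo)=3, len(hi)=2, max(lo)=36)
Step 6: insert 49 -> lo=[2, 9, 36] hi=[40, 46, 49] -> (len(lo)=3, len(hi)=3, max(lo)=36)
Step 7: insert 25 -> lo=[2, 9, 25, 36] hi=[40, 46, 49] -> (len(lo)=4, len(hi)=3, max(lo)=36)

Answer: (1,0,40) (1,1,2) (2,1,9) (2,2,9) (3,2,36) (3,3,36) (4,3,36)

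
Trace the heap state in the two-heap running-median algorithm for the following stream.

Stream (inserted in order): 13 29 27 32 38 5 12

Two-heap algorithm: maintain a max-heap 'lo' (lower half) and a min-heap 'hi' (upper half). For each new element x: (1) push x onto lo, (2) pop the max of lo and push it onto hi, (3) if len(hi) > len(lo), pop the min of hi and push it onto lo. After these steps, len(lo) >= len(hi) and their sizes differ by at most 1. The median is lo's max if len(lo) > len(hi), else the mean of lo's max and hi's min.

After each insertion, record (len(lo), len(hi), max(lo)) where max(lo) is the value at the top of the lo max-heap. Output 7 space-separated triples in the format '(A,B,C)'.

Answer: (1,0,13) (1,1,13) (2,1,27) (2,2,27) (3,2,29) (3,3,27) (4,3,27)

Derivation:
Step 1: insert 13 -> lo=[13] hi=[] -> (len(lo)=1, len(hi)=0, max(lo)=13)
Step 2: insert 29 -> lo=[13] hi=[29] -> (len(lo)=1, len(hi)=1, max(lo)=13)
Step 3: insert 27 -> lo=[13, 27] hi=[29] -> (len(lo)=2, len(hi)=1, max(lo)=27)
Step 4: insert 32 -> lo=[13, 27] hi=[29, 32] -> (len(lo)=2, len(hi)=2, max(lo)=27)
Step 5: insert 38 -> lo=[13, 27, 29] hi=[32, 38] -> (len(lo)=3, len(hi)=2, max(lo)=29)
Step 6: insert 5 -> lo=[5, 13, 27] hi=[29, 32, 38] -> (len(lo)=3, len(hi)=3, max(lo)=27)
Step 7: insert 12 -> lo=[5, 12, 13, 27] hi=[29, 32, 38] -> (len(lo)=4, len(hi)=3, max(lo)=27)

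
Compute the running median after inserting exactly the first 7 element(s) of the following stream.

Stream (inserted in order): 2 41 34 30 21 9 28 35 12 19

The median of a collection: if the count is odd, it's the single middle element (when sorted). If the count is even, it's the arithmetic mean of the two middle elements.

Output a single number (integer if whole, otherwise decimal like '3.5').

Answer: 28

Derivation:
Step 1: insert 2 -> lo=[2] (size 1, max 2) hi=[] (size 0) -> median=2
Step 2: insert 41 -> lo=[2] (size 1, max 2) hi=[41] (size 1, min 41) -> median=21.5
Step 3: insert 34 -> lo=[2, 34] (size 2, max 34) hi=[41] (size 1, min 41) -> median=34
Step 4: insert 30 -> lo=[2, 30] (size 2, max 30) hi=[34, 41] (size 2, min 34) -> median=32
Step 5: insert 21 -> lo=[2, 21, 30] (size 3, max 30) hi=[34, 41] (size 2, min 34) -> median=30
Step 6: insert 9 -> lo=[2, 9, 21] (size 3, max 21) hi=[30, 34, 41] (size 3, min 30) -> median=25.5
Step 7: insert 28 -> lo=[2, 9, 21, 28] (size 4, max 28) hi=[30, 34, 41] (size 3, min 30) -> median=28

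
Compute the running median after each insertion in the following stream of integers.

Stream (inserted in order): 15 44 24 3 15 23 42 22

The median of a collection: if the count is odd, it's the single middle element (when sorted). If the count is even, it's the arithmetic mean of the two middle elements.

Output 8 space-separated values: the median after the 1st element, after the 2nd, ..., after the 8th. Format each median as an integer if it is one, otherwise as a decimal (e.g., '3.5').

Step 1: insert 15 -> lo=[15] (size 1, max 15) hi=[] (size 0) -> median=15
Step 2: insert 44 -> lo=[15] (size 1, max 15) hi=[44] (size 1, min 44) -> median=29.5
Step 3: insert 24 -> lo=[15, 24] (size 2, max 24) hi=[44] (size 1, min 44) -> median=24
Step 4: insert 3 -> lo=[3, 15] (size 2, max 15) hi=[24, 44] (size 2, min 24) -> median=19.5
Step 5: insert 15 -> lo=[3, 15, 15] (size 3, max 15) hi=[24, 44] (size 2, min 24) -> median=15
Step 6: insert 23 -> lo=[3, 15, 15] (size 3, max 15) hi=[23, 24, 44] (size 3, min 23) -> median=19
Step 7: insert 42 -> lo=[3, 15, 15, 23] (size 4, max 23) hi=[24, 42, 44] (size 3, min 24) -> median=23
Step 8: insert 22 -> lo=[3, 15, 15, 22] (size 4, max 22) hi=[23, 24, 42, 44] (size 4, min 23) -> median=22.5

Answer: 15 29.5 24 19.5 15 19 23 22.5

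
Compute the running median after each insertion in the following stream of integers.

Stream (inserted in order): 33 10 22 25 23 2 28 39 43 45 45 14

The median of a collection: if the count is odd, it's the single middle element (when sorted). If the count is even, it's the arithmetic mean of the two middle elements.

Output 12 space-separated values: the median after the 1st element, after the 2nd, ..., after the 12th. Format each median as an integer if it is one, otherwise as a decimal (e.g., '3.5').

Answer: 33 21.5 22 23.5 23 22.5 23 24 25 26.5 28 26.5

Derivation:
Step 1: insert 33 -> lo=[33] (size 1, max 33) hi=[] (size 0) -> median=33
Step 2: insert 10 -> lo=[10] (size 1, max 10) hi=[33] (size 1, min 33) -> median=21.5
Step 3: insert 22 -> lo=[10, 22] (size 2, max 22) hi=[33] (size 1, min 33) -> median=22
Step 4: insert 25 -> lo=[10, 22] (size 2, max 22) hi=[25, 33] (size 2, min 25) -> median=23.5
Step 5: insert 23 -> lo=[10, 22, 23] (size 3, max 23) hi=[25, 33] (size 2, min 25) -> median=23
Step 6: insert 2 -> lo=[2, 10, 22] (size 3, max 22) hi=[23, 25, 33] (size 3, min 23) -> median=22.5
Step 7: insert 28 -> lo=[2, 10, 22, 23] (size 4, max 23) hi=[25, 28, 33] (size 3, min 25) -> median=23
Step 8: insert 39 -> lo=[2, 10, 22, 23] (size 4, max 23) hi=[25, 28, 33, 39] (size 4, min 25) -> median=24
Step 9: insert 43 -> lo=[2, 10, 22, 23, 25] (size 5, max 25) hi=[28, 33, 39, 43] (size 4, min 28) -> median=25
Step 10: insert 45 -> lo=[2, 10, 22, 23, 25] (size 5, max 25) hi=[28, 33, 39, 43, 45] (size 5, min 28) -> median=26.5
Step 11: insert 45 -> lo=[2, 10, 22, 23, 25, 28] (size 6, max 28) hi=[33, 39, 43, 45, 45] (size 5, min 33) -> median=28
Step 12: insert 14 -> lo=[2, 10, 14, 22, 23, 25] (size 6, max 25) hi=[28, 33, 39, 43, 45, 45] (size 6, min 28) -> median=26.5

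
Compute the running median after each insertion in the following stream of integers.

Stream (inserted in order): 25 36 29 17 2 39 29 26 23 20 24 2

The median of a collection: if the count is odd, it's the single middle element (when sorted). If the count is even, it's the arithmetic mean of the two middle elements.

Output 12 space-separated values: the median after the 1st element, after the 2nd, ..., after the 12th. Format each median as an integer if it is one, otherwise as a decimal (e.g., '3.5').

Step 1: insert 25 -> lo=[25] (size 1, max 25) hi=[] (size 0) -> median=25
Step 2: insert 36 -> lo=[25] (size 1, max 25) hi=[36] (size 1, min 36) -> median=30.5
Step 3: insert 29 -> lo=[25, 29] (size 2, max 29) hi=[36] (size 1, min 36) -> median=29
Step 4: insert 17 -> lo=[17, 25] (size 2, max 25) hi=[29, 36] (size 2, min 29) -> median=27
Step 5: insert 2 -> lo=[2, 17, 25] (size 3, max 25) hi=[29, 36] (size 2, min 29) -> median=25
Step 6: insert 39 -> lo=[2, 17, 25] (size 3, max 25) hi=[29, 36, 39] (size 3, min 29) -> median=27
Step 7: insert 29 -> lo=[2, 17, 25, 29] (size 4, max 29) hi=[29, 36, 39] (size 3, min 29) -> median=29
Step 8: insert 26 -> lo=[2, 17, 25, 26] (size 4, max 26) hi=[29, 29, 36, 39] (size 4, min 29) -> median=27.5
Step 9: insert 23 -> lo=[2, 17, 23, 25, 26] (size 5, max 26) hi=[29, 29, 36, 39] (size 4, min 29) -> median=26
Step 10: insert 20 -> lo=[2, 17, 20, 23, 25] (size 5, max 25) hi=[26, 29, 29, 36, 39] (size 5, min 26) -> median=25.5
Step 11: insert 24 -> lo=[2, 17, 20, 23, 24, 25] (size 6, max 25) hi=[26, 29, 29, 36, 39] (size 5, min 26) -> median=25
Step 12: insert 2 -> lo=[2, 2, 17, 20, 23, 24] (size 6, max 24) hi=[25, 26, 29, 29, 36, 39] (size 6, min 25) -> median=24.5

Answer: 25 30.5 29 27 25 27 29 27.5 26 25.5 25 24.5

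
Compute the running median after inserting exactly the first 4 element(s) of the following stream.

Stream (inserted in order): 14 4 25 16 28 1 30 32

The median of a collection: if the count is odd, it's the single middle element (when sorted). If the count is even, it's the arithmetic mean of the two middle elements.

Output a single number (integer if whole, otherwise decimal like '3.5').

Step 1: insert 14 -> lo=[14] (size 1, max 14) hi=[] (size 0) -> median=14
Step 2: insert 4 -> lo=[4] (size 1, max 4) hi=[14] (size 1, min 14) -> median=9
Step 3: insert 25 -> lo=[4, 14] (size 2, max 14) hi=[25] (size 1, min 25) -> median=14
Step 4: insert 16 -> lo=[4, 14] (size 2, max 14) hi=[16, 25] (size 2, min 16) -> median=15

Answer: 15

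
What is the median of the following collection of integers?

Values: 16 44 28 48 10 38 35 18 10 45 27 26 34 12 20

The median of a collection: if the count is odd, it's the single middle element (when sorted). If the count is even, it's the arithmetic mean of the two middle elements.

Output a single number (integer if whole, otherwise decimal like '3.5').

Step 1: insert 16 -> lo=[16] (size 1, max 16) hi=[] (size 0) -> median=16
Step 2: insert 44 -> lo=[16] (size 1, max 16) hi=[44] (size 1, min 44) -> median=30
Step 3: insert 28 -> lo=[16, 28] (size 2, max 28) hi=[44] (size 1, min 44) -> median=28
Step 4: insert 48 -> lo=[16, 28] (size 2, max 28) hi=[44, 48] (size 2, min 44) -> median=36
Step 5: insert 10 -> lo=[10, 16, 28] (size 3, max 28) hi=[44, 48] (size 2, min 44) -> median=28
Step 6: insert 38 -> lo=[10, 16, 28] (size 3, max 28) hi=[38, 44, 48] (size 3, min 38) -> median=33
Step 7: insert 35 -> lo=[10, 16, 28, 35] (size 4, max 35) hi=[38, 44, 48] (size 3, min 38) -> median=35
Step 8: insert 18 -> lo=[10, 16, 18, 28] (size 4, max 28) hi=[35, 38, 44, 48] (size 4, min 35) -> median=31.5
Step 9: insert 10 -> lo=[10, 10, 16, 18, 28] (size 5, max 28) hi=[35, 38, 44, 48] (size 4, min 35) -> median=28
Step 10: insert 45 -> lo=[10, 10, 16, 18, 28] (size 5, max 28) hi=[35, 38, 44, 45, 48] (size 5, min 35) -> median=31.5
Step 11: insert 27 -> lo=[10, 10, 16, 18, 27, 28] (size 6, max 28) hi=[35, 38, 44, 45, 48] (size 5, min 35) -> median=28
Step 12: insert 26 -> lo=[10, 10, 16, 18, 26, 27] (size 6, max 27) hi=[28, 35, 38, 44, 45, 48] (size 6, min 28) -> median=27.5
Step 13: insert 34 -> lo=[10, 10, 16, 18, 26, 27, 28] (size 7, max 28) hi=[34, 35, 38, 44, 45, 48] (size 6, min 34) -> median=28
Step 14: insert 12 -> lo=[10, 10, 12, 16, 18, 26, 27] (size 7, max 27) hi=[28, 34, 35, 38, 44, 45, 48] (size 7, min 28) -> median=27.5
Step 15: insert 20 -> lo=[10, 10, 12, 16, 18, 20, 26, 27] (size 8, max 27) hi=[28, 34, 35, 38, 44, 45, 48] (size 7, min 28) -> median=27

Answer: 27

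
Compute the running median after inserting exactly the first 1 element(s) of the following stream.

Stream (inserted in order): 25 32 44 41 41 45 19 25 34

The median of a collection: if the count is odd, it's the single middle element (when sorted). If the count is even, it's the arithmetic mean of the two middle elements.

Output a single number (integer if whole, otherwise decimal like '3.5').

Answer: 25

Derivation:
Step 1: insert 25 -> lo=[25] (size 1, max 25) hi=[] (size 0) -> median=25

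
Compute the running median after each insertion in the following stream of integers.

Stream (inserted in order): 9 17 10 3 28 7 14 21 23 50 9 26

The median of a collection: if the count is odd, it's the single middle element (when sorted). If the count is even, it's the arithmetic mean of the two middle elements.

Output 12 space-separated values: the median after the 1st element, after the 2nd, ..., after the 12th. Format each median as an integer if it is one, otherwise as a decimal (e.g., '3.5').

Answer: 9 13 10 9.5 10 9.5 10 12 14 15.5 14 15.5

Derivation:
Step 1: insert 9 -> lo=[9] (size 1, max 9) hi=[] (size 0) -> median=9
Step 2: insert 17 -> lo=[9] (size 1, max 9) hi=[17] (size 1, min 17) -> median=13
Step 3: insert 10 -> lo=[9, 10] (size 2, max 10) hi=[17] (size 1, min 17) -> median=10
Step 4: insert 3 -> lo=[3, 9] (size 2, max 9) hi=[10, 17] (size 2, min 10) -> median=9.5
Step 5: insert 28 -> lo=[3, 9, 10] (size 3, max 10) hi=[17, 28] (size 2, min 17) -> median=10
Step 6: insert 7 -> lo=[3, 7, 9] (size 3, max 9) hi=[10, 17, 28] (size 3, min 10) -> median=9.5
Step 7: insert 14 -> lo=[3, 7, 9, 10] (size 4, max 10) hi=[14, 17, 28] (size 3, min 14) -> median=10
Step 8: insert 21 -> lo=[3, 7, 9, 10] (size 4, max 10) hi=[14, 17, 21, 28] (size 4, min 14) -> median=12
Step 9: insert 23 -> lo=[3, 7, 9, 10, 14] (size 5, max 14) hi=[17, 21, 23, 28] (size 4, min 17) -> median=14
Step 10: insert 50 -> lo=[3, 7, 9, 10, 14] (size 5, max 14) hi=[17, 21, 23, 28, 50] (size 5, min 17) -> median=15.5
Step 11: insert 9 -> lo=[3, 7, 9, 9, 10, 14] (size 6, max 14) hi=[17, 21, 23, 28, 50] (size 5, min 17) -> median=14
Step 12: insert 26 -> lo=[3, 7, 9, 9, 10, 14] (size 6, max 14) hi=[17, 21, 23, 26, 28, 50] (size 6, min 17) -> median=15.5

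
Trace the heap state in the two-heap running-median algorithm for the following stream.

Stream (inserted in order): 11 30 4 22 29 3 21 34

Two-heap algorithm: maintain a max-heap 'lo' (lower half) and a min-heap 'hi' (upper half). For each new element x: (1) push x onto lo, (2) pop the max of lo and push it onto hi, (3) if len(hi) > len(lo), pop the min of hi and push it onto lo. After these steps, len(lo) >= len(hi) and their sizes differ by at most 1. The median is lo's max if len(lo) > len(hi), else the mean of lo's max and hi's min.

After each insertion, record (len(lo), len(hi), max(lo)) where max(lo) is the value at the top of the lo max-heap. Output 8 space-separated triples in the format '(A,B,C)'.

Answer: (1,0,11) (1,1,11) (2,1,11) (2,2,11) (3,2,22) (3,3,11) (4,3,21) (4,4,21)

Derivation:
Step 1: insert 11 -> lo=[11] hi=[] -> (len(lo)=1, len(hi)=0, max(lo)=11)
Step 2: insert 30 -> lo=[11] hi=[30] -> (len(lo)=1, len(hi)=1, max(lo)=11)
Step 3: insert 4 -> lo=[4, 11] hi=[30] -> (len(lo)=2, len(hi)=1, max(lo)=11)
Step 4: insert 22 -> lo=[4, 11] hi=[22, 30] -> (len(lo)=2, len(hi)=2, max(lo)=11)
Step 5: insert 29 -> lo=[4, 11, 22] hi=[29, 30] -> (len(lo)=3, len(hi)=2, max(lo)=22)
Step 6: insert 3 -> lo=[3, 4, 11] hi=[22, 29, 30] -> (len(lo)=3, len(hi)=3, max(lo)=11)
Step 7: insert 21 -> lo=[3, 4, 11, 21] hi=[22, 29, 30] -> (len(lo)=4, len(hi)=3, max(lo)=21)
Step 8: insert 34 -> lo=[3, 4, 11, 21] hi=[22, 29, 30, 34] -> (len(lo)=4, len(hi)=4, max(lo)=21)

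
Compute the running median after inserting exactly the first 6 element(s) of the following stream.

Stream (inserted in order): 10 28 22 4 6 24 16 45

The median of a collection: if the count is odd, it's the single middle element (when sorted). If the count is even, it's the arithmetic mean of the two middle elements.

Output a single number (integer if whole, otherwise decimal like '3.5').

Step 1: insert 10 -> lo=[10] (size 1, max 10) hi=[] (size 0) -> median=10
Step 2: insert 28 -> lo=[10] (size 1, max 10) hi=[28] (size 1, min 28) -> median=19
Step 3: insert 22 -> lo=[10, 22] (size 2, max 22) hi=[28] (size 1, min 28) -> median=22
Step 4: insert 4 -> lo=[4, 10] (size 2, max 10) hi=[22, 28] (size 2, min 22) -> median=16
Step 5: insert 6 -> lo=[4, 6, 10] (size 3, max 10) hi=[22, 28] (size 2, min 22) -> median=10
Step 6: insert 24 -> lo=[4, 6, 10] (size 3, max 10) hi=[22, 24, 28] (size 3, min 22) -> median=16

Answer: 16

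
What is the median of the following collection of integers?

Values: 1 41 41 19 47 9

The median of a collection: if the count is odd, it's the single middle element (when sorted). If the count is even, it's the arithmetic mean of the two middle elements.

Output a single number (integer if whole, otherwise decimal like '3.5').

Answer: 30

Derivation:
Step 1: insert 1 -> lo=[1] (size 1, max 1) hi=[] (size 0) -> median=1
Step 2: insert 41 -> lo=[1] (size 1, max 1) hi=[41] (size 1, min 41) -> median=21
Step 3: insert 41 -> lo=[1, 41] (size 2, max 41) hi=[41] (size 1, min 41) -> median=41
Step 4: insert 19 -> lo=[1, 19] (size 2, max 19) hi=[41, 41] (size 2, min 41) -> median=30
Step 5: insert 47 -> lo=[1, 19, 41] (size 3, max 41) hi=[41, 47] (size 2, min 41) -> median=41
Step 6: insert 9 -> lo=[1, 9, 19] (size 3, max 19) hi=[41, 41, 47] (size 3, min 41) -> median=30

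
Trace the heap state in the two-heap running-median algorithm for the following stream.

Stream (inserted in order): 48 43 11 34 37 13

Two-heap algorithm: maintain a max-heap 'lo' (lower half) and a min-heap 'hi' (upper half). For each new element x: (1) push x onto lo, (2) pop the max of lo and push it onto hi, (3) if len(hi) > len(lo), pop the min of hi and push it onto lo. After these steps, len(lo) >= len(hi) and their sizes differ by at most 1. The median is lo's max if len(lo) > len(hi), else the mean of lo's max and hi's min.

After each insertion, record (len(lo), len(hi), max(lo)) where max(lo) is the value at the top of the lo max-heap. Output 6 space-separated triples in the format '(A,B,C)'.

Answer: (1,0,48) (1,1,43) (2,1,43) (2,2,34) (3,2,37) (3,3,34)

Derivation:
Step 1: insert 48 -> lo=[48] hi=[] -> (len(lo)=1, len(hi)=0, max(lo)=48)
Step 2: insert 43 -> lo=[43] hi=[48] -> (len(lo)=1, len(hi)=1, max(lo)=43)
Step 3: insert 11 -> lo=[11, 43] hi=[48] -> (len(lo)=2, len(hi)=1, max(lo)=43)
Step 4: insert 34 -> lo=[11, 34] hi=[43, 48] -> (len(lo)=2, len(hi)=2, max(lo)=34)
Step 5: insert 37 -> lo=[11, 34, 37] hi=[43, 48] -> (len(lo)=3, len(hi)=2, max(lo)=37)
Step 6: insert 13 -> lo=[11, 13, 34] hi=[37, 43, 48] -> (len(lo)=3, len(hi)=3, max(lo)=34)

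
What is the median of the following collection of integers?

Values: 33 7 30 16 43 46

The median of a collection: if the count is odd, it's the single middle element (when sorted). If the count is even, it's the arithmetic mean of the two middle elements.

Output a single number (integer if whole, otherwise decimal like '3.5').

Answer: 31.5

Derivation:
Step 1: insert 33 -> lo=[33] (size 1, max 33) hi=[] (size 0) -> median=33
Step 2: insert 7 -> lo=[7] (size 1, max 7) hi=[33] (size 1, min 33) -> median=20
Step 3: insert 30 -> lo=[7, 30] (size 2, max 30) hi=[33] (size 1, min 33) -> median=30
Step 4: insert 16 -> lo=[7, 16] (size 2, max 16) hi=[30, 33] (size 2, min 30) -> median=23
Step 5: insert 43 -> lo=[7, 16, 30] (size 3, max 30) hi=[33, 43] (size 2, min 33) -> median=30
Step 6: insert 46 -> lo=[7, 16, 30] (size 3, max 30) hi=[33, 43, 46] (size 3, min 33) -> median=31.5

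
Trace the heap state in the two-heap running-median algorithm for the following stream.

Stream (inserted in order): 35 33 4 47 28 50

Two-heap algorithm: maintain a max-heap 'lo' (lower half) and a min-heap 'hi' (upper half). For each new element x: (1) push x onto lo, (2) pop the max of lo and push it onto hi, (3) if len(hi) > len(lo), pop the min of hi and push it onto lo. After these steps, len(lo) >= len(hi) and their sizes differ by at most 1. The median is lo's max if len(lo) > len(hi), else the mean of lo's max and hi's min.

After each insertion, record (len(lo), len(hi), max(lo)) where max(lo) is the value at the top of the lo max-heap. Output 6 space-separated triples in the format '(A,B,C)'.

Answer: (1,0,35) (1,1,33) (2,1,33) (2,2,33) (3,2,33) (3,3,33)

Derivation:
Step 1: insert 35 -> lo=[35] hi=[] -> (len(lo)=1, len(hi)=0, max(lo)=35)
Step 2: insert 33 -> lo=[33] hi=[35] -> (len(lo)=1, len(hi)=1, max(lo)=33)
Step 3: insert 4 -> lo=[4, 33] hi=[35] -> (len(lo)=2, len(hi)=1, max(lo)=33)
Step 4: insert 47 -> lo=[4, 33] hi=[35, 47] -> (len(lo)=2, len(hi)=2, max(lo)=33)
Step 5: insert 28 -> lo=[4, 28, 33] hi=[35, 47] -> (len(lo)=3, len(hi)=2, max(lo)=33)
Step 6: insert 50 -> lo=[4, 28, 33] hi=[35, 47, 50] -> (len(lo)=3, len(hi)=3, max(lo)=33)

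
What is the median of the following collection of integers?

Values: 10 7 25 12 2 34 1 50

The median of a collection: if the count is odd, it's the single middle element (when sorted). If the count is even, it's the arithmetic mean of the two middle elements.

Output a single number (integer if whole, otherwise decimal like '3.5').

Answer: 11

Derivation:
Step 1: insert 10 -> lo=[10] (size 1, max 10) hi=[] (size 0) -> median=10
Step 2: insert 7 -> lo=[7] (size 1, max 7) hi=[10] (size 1, min 10) -> median=8.5
Step 3: insert 25 -> lo=[7, 10] (size 2, max 10) hi=[25] (size 1, min 25) -> median=10
Step 4: insert 12 -> lo=[7, 10] (size 2, max 10) hi=[12, 25] (size 2, min 12) -> median=11
Step 5: insert 2 -> lo=[2, 7, 10] (size 3, max 10) hi=[12, 25] (size 2, min 12) -> median=10
Step 6: insert 34 -> lo=[2, 7, 10] (size 3, max 10) hi=[12, 25, 34] (size 3, min 12) -> median=11
Step 7: insert 1 -> lo=[1, 2, 7, 10] (size 4, max 10) hi=[12, 25, 34] (size 3, min 12) -> median=10
Step 8: insert 50 -> lo=[1, 2, 7, 10] (size 4, max 10) hi=[12, 25, 34, 50] (size 4, min 12) -> median=11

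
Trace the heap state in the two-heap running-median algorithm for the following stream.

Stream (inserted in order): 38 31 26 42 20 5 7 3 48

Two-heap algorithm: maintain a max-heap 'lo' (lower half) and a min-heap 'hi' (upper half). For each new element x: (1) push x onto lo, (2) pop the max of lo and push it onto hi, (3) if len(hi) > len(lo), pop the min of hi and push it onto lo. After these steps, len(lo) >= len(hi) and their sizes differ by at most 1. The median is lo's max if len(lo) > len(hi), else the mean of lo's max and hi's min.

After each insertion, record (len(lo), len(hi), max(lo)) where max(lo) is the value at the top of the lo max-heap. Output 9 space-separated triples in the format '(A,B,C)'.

Step 1: insert 38 -> lo=[38] hi=[] -> (len(lo)=1, len(hi)=0, max(lo)=38)
Step 2: insert 31 -> lo=[31] hi=[38] -> (len(lo)=1, len(hi)=1, max(lo)=31)
Step 3: insert 26 -> lo=[26, 31] hi=[38] -> (len(lo)=2, len(hi)=1, max(lo)=31)
Step 4: insert 42 -> lo=[26, 31] hi=[38, 42] -> (len(lo)=2, len(hi)=2, max(lo)=31)
Step 5: insert 20 -> lo=[20, 26, 31] hi=[38, 42] -> (len(lo)=3, len(hi)=2, max(lo)=31)
Step 6: insert 5 -> lo=[5, 20, 26] hi=[31, 38, 42] -> (len(lo)=3, len(hi)=3, max(lo)=26)
Step 7: insert 7 -> lo=[5, 7, 20, 26] hi=[31, 38, 42] -> (len(lo)=4, len(hi)=3, max(lo)=26)
Step 8: insert 3 -> lo=[3, 5, 7, 20] hi=[26, 31, 38, 42] -> (len(lo)=4, len(hi)=4, max(lo)=20)
Step 9: insert 48 -> lo=[3, 5, 7, 20, 26] hi=[31, 38, 42, 48] -> (len(lo)=5, len(hi)=4, max(lo)=26)

Answer: (1,0,38) (1,1,31) (2,1,31) (2,2,31) (3,2,31) (3,3,26) (4,3,26) (4,4,20) (5,4,26)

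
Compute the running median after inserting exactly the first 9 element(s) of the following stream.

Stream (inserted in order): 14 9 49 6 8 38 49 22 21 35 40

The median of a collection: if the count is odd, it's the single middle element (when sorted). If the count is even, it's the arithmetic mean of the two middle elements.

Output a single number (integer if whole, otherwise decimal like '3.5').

Answer: 21

Derivation:
Step 1: insert 14 -> lo=[14] (size 1, max 14) hi=[] (size 0) -> median=14
Step 2: insert 9 -> lo=[9] (size 1, max 9) hi=[14] (size 1, min 14) -> median=11.5
Step 3: insert 49 -> lo=[9, 14] (size 2, max 14) hi=[49] (size 1, min 49) -> median=14
Step 4: insert 6 -> lo=[6, 9] (size 2, max 9) hi=[14, 49] (size 2, min 14) -> median=11.5
Step 5: insert 8 -> lo=[6, 8, 9] (size 3, max 9) hi=[14, 49] (size 2, min 14) -> median=9
Step 6: insert 38 -> lo=[6, 8, 9] (size 3, max 9) hi=[14, 38, 49] (size 3, min 14) -> median=11.5
Step 7: insert 49 -> lo=[6, 8, 9, 14] (size 4, max 14) hi=[38, 49, 49] (size 3, min 38) -> median=14
Step 8: insert 22 -> lo=[6, 8, 9, 14] (size 4, max 14) hi=[22, 38, 49, 49] (size 4, min 22) -> median=18
Step 9: insert 21 -> lo=[6, 8, 9, 14, 21] (size 5, max 21) hi=[22, 38, 49, 49] (size 4, min 22) -> median=21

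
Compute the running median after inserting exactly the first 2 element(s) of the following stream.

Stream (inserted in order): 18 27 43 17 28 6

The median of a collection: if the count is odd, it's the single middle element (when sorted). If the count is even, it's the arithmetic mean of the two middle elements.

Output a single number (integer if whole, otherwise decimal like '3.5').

Step 1: insert 18 -> lo=[18] (size 1, max 18) hi=[] (size 0) -> median=18
Step 2: insert 27 -> lo=[18] (size 1, max 18) hi=[27] (size 1, min 27) -> median=22.5

Answer: 22.5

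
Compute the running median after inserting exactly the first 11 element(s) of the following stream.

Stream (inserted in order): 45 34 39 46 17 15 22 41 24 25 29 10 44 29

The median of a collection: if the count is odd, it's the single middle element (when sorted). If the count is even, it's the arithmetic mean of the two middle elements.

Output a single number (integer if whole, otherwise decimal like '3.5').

Answer: 29

Derivation:
Step 1: insert 45 -> lo=[45] (size 1, max 45) hi=[] (size 0) -> median=45
Step 2: insert 34 -> lo=[34] (size 1, max 34) hi=[45] (size 1, min 45) -> median=39.5
Step 3: insert 39 -> lo=[34, 39] (size 2, max 39) hi=[45] (size 1, min 45) -> median=39
Step 4: insert 46 -> lo=[34, 39] (size 2, max 39) hi=[45, 46] (size 2, min 45) -> median=42
Step 5: insert 17 -> lo=[17, 34, 39] (size 3, max 39) hi=[45, 46] (size 2, min 45) -> median=39
Step 6: insert 15 -> lo=[15, 17, 34] (size 3, max 34) hi=[39, 45, 46] (size 3, min 39) -> median=36.5
Step 7: insert 22 -> lo=[15, 17, 22, 34] (size 4, max 34) hi=[39, 45, 46] (size 3, min 39) -> median=34
Step 8: insert 41 -> lo=[15, 17, 22, 34] (size 4, max 34) hi=[39, 41, 45, 46] (size 4, min 39) -> median=36.5
Step 9: insert 24 -> lo=[15, 17, 22, 24, 34] (size 5, max 34) hi=[39, 41, 45, 46] (size 4, min 39) -> median=34
Step 10: insert 25 -> lo=[15, 17, 22, 24, 25] (size 5, max 25) hi=[34, 39, 41, 45, 46] (size 5, min 34) -> median=29.5
Step 11: insert 29 -> lo=[15, 17, 22, 24, 25, 29] (size 6, max 29) hi=[34, 39, 41, 45, 46] (size 5, min 34) -> median=29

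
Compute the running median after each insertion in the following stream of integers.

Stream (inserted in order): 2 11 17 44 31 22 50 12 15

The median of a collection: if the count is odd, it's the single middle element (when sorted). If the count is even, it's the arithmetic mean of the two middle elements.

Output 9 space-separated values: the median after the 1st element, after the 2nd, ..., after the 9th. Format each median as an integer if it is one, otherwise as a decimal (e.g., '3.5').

Answer: 2 6.5 11 14 17 19.5 22 19.5 17

Derivation:
Step 1: insert 2 -> lo=[2] (size 1, max 2) hi=[] (size 0) -> median=2
Step 2: insert 11 -> lo=[2] (size 1, max 2) hi=[11] (size 1, min 11) -> median=6.5
Step 3: insert 17 -> lo=[2, 11] (size 2, max 11) hi=[17] (size 1, min 17) -> median=11
Step 4: insert 44 -> lo=[2, 11] (size 2, max 11) hi=[17, 44] (size 2, min 17) -> median=14
Step 5: insert 31 -> lo=[2, 11, 17] (size 3, max 17) hi=[31, 44] (size 2, min 31) -> median=17
Step 6: insert 22 -> lo=[2, 11, 17] (size 3, max 17) hi=[22, 31, 44] (size 3, min 22) -> median=19.5
Step 7: insert 50 -> lo=[2, 11, 17, 22] (size 4, max 22) hi=[31, 44, 50] (size 3, min 31) -> median=22
Step 8: insert 12 -> lo=[2, 11, 12, 17] (size 4, max 17) hi=[22, 31, 44, 50] (size 4, min 22) -> median=19.5
Step 9: insert 15 -> lo=[2, 11, 12, 15, 17] (size 5, max 17) hi=[22, 31, 44, 50] (size 4, min 22) -> median=17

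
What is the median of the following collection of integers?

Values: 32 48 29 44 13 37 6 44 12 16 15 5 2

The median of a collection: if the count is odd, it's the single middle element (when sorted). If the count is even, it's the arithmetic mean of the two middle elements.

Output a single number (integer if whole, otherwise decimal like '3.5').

Answer: 16

Derivation:
Step 1: insert 32 -> lo=[32] (size 1, max 32) hi=[] (size 0) -> median=32
Step 2: insert 48 -> lo=[32] (size 1, max 32) hi=[48] (size 1, min 48) -> median=40
Step 3: insert 29 -> lo=[29, 32] (size 2, max 32) hi=[48] (size 1, min 48) -> median=32
Step 4: insert 44 -> lo=[29, 32] (size 2, max 32) hi=[44, 48] (size 2, min 44) -> median=38
Step 5: insert 13 -> lo=[13, 29, 32] (size 3, max 32) hi=[44, 48] (size 2, min 44) -> median=32
Step 6: insert 37 -> lo=[13, 29, 32] (size 3, max 32) hi=[37, 44, 48] (size 3, min 37) -> median=34.5
Step 7: insert 6 -> lo=[6, 13, 29, 32] (size 4, max 32) hi=[37, 44, 48] (size 3, min 37) -> median=32
Step 8: insert 44 -> lo=[6, 13, 29, 32] (size 4, max 32) hi=[37, 44, 44, 48] (size 4, min 37) -> median=34.5
Step 9: insert 12 -> lo=[6, 12, 13, 29, 32] (size 5, max 32) hi=[37, 44, 44, 48] (size 4, min 37) -> median=32
Step 10: insert 16 -> lo=[6, 12, 13, 16, 29] (size 5, max 29) hi=[32, 37, 44, 44, 48] (size 5, min 32) -> median=30.5
Step 11: insert 15 -> lo=[6, 12, 13, 15, 16, 29] (size 6, max 29) hi=[32, 37, 44, 44, 48] (size 5, min 32) -> median=29
Step 12: insert 5 -> lo=[5, 6, 12, 13, 15, 16] (size 6, max 16) hi=[29, 32, 37, 44, 44, 48] (size 6, min 29) -> median=22.5
Step 13: insert 2 -> lo=[2, 5, 6, 12, 13, 15, 16] (size 7, max 16) hi=[29, 32, 37, 44, 44, 48] (size 6, min 29) -> median=16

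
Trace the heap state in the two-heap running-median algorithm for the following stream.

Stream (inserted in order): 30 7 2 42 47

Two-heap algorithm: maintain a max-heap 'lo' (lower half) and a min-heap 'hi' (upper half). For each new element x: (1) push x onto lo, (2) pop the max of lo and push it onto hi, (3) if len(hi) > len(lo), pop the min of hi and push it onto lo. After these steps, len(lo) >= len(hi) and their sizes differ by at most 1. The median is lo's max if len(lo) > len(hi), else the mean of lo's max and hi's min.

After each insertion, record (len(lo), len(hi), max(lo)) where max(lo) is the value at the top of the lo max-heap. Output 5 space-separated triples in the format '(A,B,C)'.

Answer: (1,0,30) (1,1,7) (2,1,7) (2,2,7) (3,2,30)

Derivation:
Step 1: insert 30 -> lo=[30] hi=[] -> (len(lo)=1, len(hi)=0, max(lo)=30)
Step 2: insert 7 -> lo=[7] hi=[30] -> (len(lo)=1, len(hi)=1, max(lo)=7)
Step 3: insert 2 -> lo=[2, 7] hi=[30] -> (len(lo)=2, len(hi)=1, max(lo)=7)
Step 4: insert 42 -> lo=[2, 7] hi=[30, 42] -> (len(lo)=2, len(hi)=2, max(lo)=7)
Step 5: insert 47 -> lo=[2, 7, 30] hi=[42, 47] -> (len(lo)=3, len(hi)=2, max(lo)=30)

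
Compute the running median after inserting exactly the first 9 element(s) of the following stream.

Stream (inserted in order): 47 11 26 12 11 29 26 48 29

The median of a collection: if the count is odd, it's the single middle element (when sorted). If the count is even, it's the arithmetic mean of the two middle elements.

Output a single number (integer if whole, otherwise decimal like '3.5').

Answer: 26

Derivation:
Step 1: insert 47 -> lo=[47] (size 1, max 47) hi=[] (size 0) -> median=47
Step 2: insert 11 -> lo=[11] (size 1, max 11) hi=[47] (size 1, min 47) -> median=29
Step 3: insert 26 -> lo=[11, 26] (size 2, max 26) hi=[47] (size 1, min 47) -> median=26
Step 4: insert 12 -> lo=[11, 12] (size 2, max 12) hi=[26, 47] (size 2, min 26) -> median=19
Step 5: insert 11 -> lo=[11, 11, 12] (size 3, max 12) hi=[26, 47] (size 2, min 26) -> median=12
Step 6: insert 29 -> lo=[11, 11, 12] (size 3, max 12) hi=[26, 29, 47] (size 3, min 26) -> median=19
Step 7: insert 26 -> lo=[11, 11, 12, 26] (size 4, max 26) hi=[26, 29, 47] (size 3, min 26) -> median=26
Step 8: insert 48 -> lo=[11, 11, 12, 26] (size 4, max 26) hi=[26, 29, 47, 48] (size 4, min 26) -> median=26
Step 9: insert 29 -> lo=[11, 11, 12, 26, 26] (size 5, max 26) hi=[29, 29, 47, 48] (size 4, min 29) -> median=26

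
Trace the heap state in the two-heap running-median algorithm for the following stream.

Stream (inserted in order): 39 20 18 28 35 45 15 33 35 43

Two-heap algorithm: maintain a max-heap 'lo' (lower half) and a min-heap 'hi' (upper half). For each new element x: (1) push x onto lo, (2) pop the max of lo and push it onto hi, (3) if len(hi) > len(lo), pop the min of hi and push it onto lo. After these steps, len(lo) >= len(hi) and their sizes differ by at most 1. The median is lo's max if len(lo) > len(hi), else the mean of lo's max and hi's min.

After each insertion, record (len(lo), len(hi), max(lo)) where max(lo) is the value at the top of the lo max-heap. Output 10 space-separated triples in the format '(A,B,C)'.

Step 1: insert 39 -> lo=[39] hi=[] -> (len(lo)=1, len(hi)=0, max(lo)=39)
Step 2: insert 20 -> lo=[20] hi=[39] -> (len(lo)=1, len(hi)=1, max(lo)=20)
Step 3: insert 18 -> lo=[18, 20] hi=[39] -> (len(lo)=2, len(hi)=1, max(lo)=20)
Step 4: insert 28 -> lo=[18, 20] hi=[28, 39] -> (len(lo)=2, len(hi)=2, max(lo)=20)
Step 5: insert 35 -> lo=[18, 20, 28] hi=[35, 39] -> (len(lo)=3, len(hi)=2, max(lo)=28)
Step 6: insert 45 -> lo=[18, 20, 28] hi=[35, 39, 45] -> (len(lo)=3, len(hi)=3, max(lo)=28)
Step 7: insert 15 -> lo=[15, 18, 20, 28] hi=[35, 39, 45] -> (len(lo)=4, len(hi)=3, max(lo)=28)
Step 8: insert 33 -> lo=[15, 18, 20, 28] hi=[33, 35, 39, 45] -> (len(lo)=4, len(hi)=4, max(lo)=28)
Step 9: insert 35 -> lo=[15, 18, 20, 28, 33] hi=[35, 35, 39, 45] -> (len(lo)=5, len(hi)=4, max(lo)=33)
Step 10: insert 43 -> lo=[15, 18, 20, 28, 33] hi=[35, 35, 39, 43, 45] -> (len(lo)=5, len(hi)=5, max(lo)=33)

Answer: (1,0,39) (1,1,20) (2,1,20) (2,2,20) (3,2,28) (3,3,28) (4,3,28) (4,4,28) (5,4,33) (5,5,33)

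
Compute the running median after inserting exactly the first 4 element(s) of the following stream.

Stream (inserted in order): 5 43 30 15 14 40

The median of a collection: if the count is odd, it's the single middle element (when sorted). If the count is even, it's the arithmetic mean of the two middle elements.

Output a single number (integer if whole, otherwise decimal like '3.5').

Step 1: insert 5 -> lo=[5] (size 1, max 5) hi=[] (size 0) -> median=5
Step 2: insert 43 -> lo=[5] (size 1, max 5) hi=[43] (size 1, min 43) -> median=24
Step 3: insert 30 -> lo=[5, 30] (size 2, max 30) hi=[43] (size 1, min 43) -> median=30
Step 4: insert 15 -> lo=[5, 15] (size 2, max 15) hi=[30, 43] (size 2, min 30) -> median=22.5

Answer: 22.5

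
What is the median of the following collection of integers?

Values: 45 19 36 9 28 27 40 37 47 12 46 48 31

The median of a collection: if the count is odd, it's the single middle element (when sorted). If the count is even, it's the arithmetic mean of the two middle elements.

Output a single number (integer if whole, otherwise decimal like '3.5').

Answer: 36

Derivation:
Step 1: insert 45 -> lo=[45] (size 1, max 45) hi=[] (size 0) -> median=45
Step 2: insert 19 -> lo=[19] (size 1, max 19) hi=[45] (size 1, min 45) -> median=32
Step 3: insert 36 -> lo=[19, 36] (size 2, max 36) hi=[45] (size 1, min 45) -> median=36
Step 4: insert 9 -> lo=[9, 19] (size 2, max 19) hi=[36, 45] (size 2, min 36) -> median=27.5
Step 5: insert 28 -> lo=[9, 19, 28] (size 3, max 28) hi=[36, 45] (size 2, min 36) -> median=28
Step 6: insert 27 -> lo=[9, 19, 27] (size 3, max 27) hi=[28, 36, 45] (size 3, min 28) -> median=27.5
Step 7: insert 40 -> lo=[9, 19, 27, 28] (size 4, max 28) hi=[36, 40, 45] (size 3, min 36) -> median=28
Step 8: insert 37 -> lo=[9, 19, 27, 28] (size 4, max 28) hi=[36, 37, 40, 45] (size 4, min 36) -> median=32
Step 9: insert 47 -> lo=[9, 19, 27, 28, 36] (size 5, max 36) hi=[37, 40, 45, 47] (size 4, min 37) -> median=36
Step 10: insert 12 -> lo=[9, 12, 19, 27, 28] (size 5, max 28) hi=[36, 37, 40, 45, 47] (size 5, min 36) -> median=32
Step 11: insert 46 -> lo=[9, 12, 19, 27, 28, 36] (size 6, max 36) hi=[37, 40, 45, 46, 47] (size 5, min 37) -> median=36
Step 12: insert 48 -> lo=[9, 12, 19, 27, 28, 36] (size 6, max 36) hi=[37, 40, 45, 46, 47, 48] (size 6, min 37) -> median=36.5
Step 13: insert 31 -> lo=[9, 12, 19, 27, 28, 31, 36] (size 7, max 36) hi=[37, 40, 45, 46, 47, 48] (size 6, min 37) -> median=36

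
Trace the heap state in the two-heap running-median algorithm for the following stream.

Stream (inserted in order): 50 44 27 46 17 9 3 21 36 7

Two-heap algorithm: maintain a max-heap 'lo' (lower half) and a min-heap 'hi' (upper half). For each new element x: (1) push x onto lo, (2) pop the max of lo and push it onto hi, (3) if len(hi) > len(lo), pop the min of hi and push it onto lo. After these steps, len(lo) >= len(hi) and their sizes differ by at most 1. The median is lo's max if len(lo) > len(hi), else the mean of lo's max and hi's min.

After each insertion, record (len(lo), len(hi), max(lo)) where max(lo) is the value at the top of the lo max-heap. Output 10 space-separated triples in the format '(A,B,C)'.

Step 1: insert 50 -> lo=[50] hi=[] -> (len(lo)=1, len(hi)=0, max(lo)=50)
Step 2: insert 44 -> lo=[44] hi=[50] -> (len(lo)=1, len(hi)=1, max(lo)=44)
Step 3: insert 27 -> lo=[27, 44] hi=[50] -> (len(lo)=2, len(hi)=1, max(lo)=44)
Step 4: insert 46 -> lo=[27, 44] hi=[46, 50] -> (len(lo)=2, len(hi)=2, max(lo)=44)
Step 5: insert 17 -> lo=[17, 27, 44] hi=[46, 50] -> (len(lo)=3, len(hi)=2, max(lo)=44)
Step 6: insert 9 -> lo=[9, 17, 27] hi=[44, 46, 50] -> (len(lo)=3, len(hi)=3, max(lo)=27)
Step 7: insert 3 -> lo=[3, 9, 17, 27] hi=[44, 46, 50] -> (len(lo)=4, len(hi)=3, max(lo)=27)
Step 8: insert 21 -> lo=[3, 9, 17, 21] hi=[27, 44, 46, 50] -> (len(lo)=4, len(hi)=4, max(lo)=21)
Step 9: insert 36 -> lo=[3, 9, 17, 21, 27] hi=[36, 44, 46, 50] -> (len(lo)=5, len(hi)=4, max(lo)=27)
Step 10: insert 7 -> lo=[3, 7, 9, 17, 21] hi=[27, 36, 44, 46, 50] -> (len(lo)=5, len(hi)=5, max(lo)=21)

Answer: (1,0,50) (1,1,44) (2,1,44) (2,2,44) (3,2,44) (3,3,27) (4,3,27) (4,4,21) (5,4,27) (5,5,21)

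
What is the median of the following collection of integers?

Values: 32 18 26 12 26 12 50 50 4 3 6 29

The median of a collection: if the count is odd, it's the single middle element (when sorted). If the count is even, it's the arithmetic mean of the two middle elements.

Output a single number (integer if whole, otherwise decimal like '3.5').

Answer: 22

Derivation:
Step 1: insert 32 -> lo=[32] (size 1, max 32) hi=[] (size 0) -> median=32
Step 2: insert 18 -> lo=[18] (size 1, max 18) hi=[32] (size 1, min 32) -> median=25
Step 3: insert 26 -> lo=[18, 26] (size 2, max 26) hi=[32] (size 1, min 32) -> median=26
Step 4: insert 12 -> lo=[12, 18] (size 2, max 18) hi=[26, 32] (size 2, min 26) -> median=22
Step 5: insert 26 -> lo=[12, 18, 26] (size 3, max 26) hi=[26, 32] (size 2, min 26) -> median=26
Step 6: insert 12 -> lo=[12, 12, 18] (size 3, max 18) hi=[26, 26, 32] (size 3, min 26) -> median=22
Step 7: insert 50 -> lo=[12, 12, 18, 26] (size 4, max 26) hi=[26, 32, 50] (size 3, min 26) -> median=26
Step 8: insert 50 -> lo=[12, 12, 18, 26] (size 4, max 26) hi=[26, 32, 50, 50] (size 4, min 26) -> median=26
Step 9: insert 4 -> lo=[4, 12, 12, 18, 26] (size 5, max 26) hi=[26, 32, 50, 50] (size 4, min 26) -> median=26
Step 10: insert 3 -> lo=[3, 4, 12, 12, 18] (size 5, max 18) hi=[26, 26, 32, 50, 50] (size 5, min 26) -> median=22
Step 11: insert 6 -> lo=[3, 4, 6, 12, 12, 18] (size 6, max 18) hi=[26, 26, 32, 50, 50] (size 5, min 26) -> median=18
Step 12: insert 29 -> lo=[3, 4, 6, 12, 12, 18] (size 6, max 18) hi=[26, 26, 29, 32, 50, 50] (size 6, min 26) -> median=22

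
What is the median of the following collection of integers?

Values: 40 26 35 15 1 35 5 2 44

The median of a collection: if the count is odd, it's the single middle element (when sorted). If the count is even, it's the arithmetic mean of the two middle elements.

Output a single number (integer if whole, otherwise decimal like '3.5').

Step 1: insert 40 -> lo=[40] (size 1, max 40) hi=[] (size 0) -> median=40
Step 2: insert 26 -> lo=[26] (size 1, max 26) hi=[40] (size 1, min 40) -> median=33
Step 3: insert 35 -> lo=[26, 35] (size 2, max 35) hi=[40] (size 1, min 40) -> median=35
Step 4: insert 15 -> lo=[15, 26] (size 2, max 26) hi=[35, 40] (size 2, min 35) -> median=30.5
Step 5: insert 1 -> lo=[1, 15, 26] (size 3, max 26) hi=[35, 40] (size 2, min 35) -> median=26
Step 6: insert 35 -> lo=[1, 15, 26] (size 3, max 26) hi=[35, 35, 40] (size 3, min 35) -> median=30.5
Step 7: insert 5 -> lo=[1, 5, 15, 26] (size 4, max 26) hi=[35, 35, 40] (size 3, min 35) -> median=26
Step 8: insert 2 -> lo=[1, 2, 5, 15] (size 4, max 15) hi=[26, 35, 35, 40] (size 4, min 26) -> median=20.5
Step 9: insert 44 -> lo=[1, 2, 5, 15, 26] (size 5, max 26) hi=[35, 35, 40, 44] (size 4, min 35) -> median=26

Answer: 26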